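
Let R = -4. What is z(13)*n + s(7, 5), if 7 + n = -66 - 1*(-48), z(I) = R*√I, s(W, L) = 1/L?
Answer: ⅕ + 100*√13 ≈ 360.75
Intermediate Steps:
z(I) = -4*√I
n = -25 (n = -7 + (-66 - 1*(-48)) = -7 + (-66 + 48) = -7 - 18 = -25)
z(13)*n + s(7, 5) = -4*√13*(-25) + 1/5 = 100*√13 + ⅕ = ⅕ + 100*√13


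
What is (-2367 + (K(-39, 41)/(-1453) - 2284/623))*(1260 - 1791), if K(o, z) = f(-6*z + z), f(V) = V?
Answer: 1139443328610/905219 ≈ 1.2587e+6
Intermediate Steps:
K(o, z) = -5*z (K(o, z) = -6*z + z = -5*z)
(-2367 + (K(-39, 41)/(-1453) - 2284/623))*(1260 - 1791) = (-2367 + (-5*41/(-1453) - 2284/623))*(1260 - 1791) = (-2367 + (-205*(-1/1453) - 2284*1/623))*(-531) = (-2367 + (205/1453 - 2284/623))*(-531) = (-2367 - 3190937/905219)*(-531) = -2145844310/905219*(-531) = 1139443328610/905219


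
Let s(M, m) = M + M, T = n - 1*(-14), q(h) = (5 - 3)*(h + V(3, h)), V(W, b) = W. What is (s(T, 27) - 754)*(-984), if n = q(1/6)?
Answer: 701920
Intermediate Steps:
q(h) = 6 + 2*h (q(h) = (5 - 3)*(h + 3) = 2*(3 + h) = 6 + 2*h)
n = 19/3 (n = 6 + 2/6 = 6 + 2*(⅙) = 6 + ⅓ = 19/3 ≈ 6.3333)
T = 61/3 (T = 19/3 - 1*(-14) = 19/3 + 14 = 61/3 ≈ 20.333)
s(M, m) = 2*M
(s(T, 27) - 754)*(-984) = (2*(61/3) - 754)*(-984) = (122/3 - 754)*(-984) = -2140/3*(-984) = 701920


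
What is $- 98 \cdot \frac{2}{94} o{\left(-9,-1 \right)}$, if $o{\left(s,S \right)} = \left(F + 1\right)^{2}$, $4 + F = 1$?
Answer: $- \frac{392}{47} \approx -8.3404$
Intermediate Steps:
$F = -3$ ($F = -4 + 1 = -3$)
$o{\left(s,S \right)} = 4$ ($o{\left(s,S \right)} = \left(-3 + 1\right)^{2} = \left(-2\right)^{2} = 4$)
$- 98 \cdot \frac{2}{94} o{\left(-9,-1 \right)} = - 98 \cdot \frac{2}{94} \cdot 4 = - 98 \cdot 2 \cdot \frac{1}{94} \cdot 4 = \left(-98\right) \frac{1}{47} \cdot 4 = \left(- \frac{98}{47}\right) 4 = - \frac{392}{47}$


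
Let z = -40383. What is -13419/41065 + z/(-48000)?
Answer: 67614393/131408000 ≈ 0.51454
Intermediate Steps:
-13419/41065 + z/(-48000) = -13419/41065 - 40383/(-48000) = -13419*1/41065 - 40383*(-1/48000) = -13419/41065 + 13461/16000 = 67614393/131408000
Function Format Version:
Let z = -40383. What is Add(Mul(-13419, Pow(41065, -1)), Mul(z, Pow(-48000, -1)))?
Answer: Rational(67614393, 131408000) ≈ 0.51454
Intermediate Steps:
Add(Mul(-13419, Pow(41065, -1)), Mul(z, Pow(-48000, -1))) = Add(Mul(-13419, Pow(41065, -1)), Mul(-40383, Pow(-48000, -1))) = Add(Mul(-13419, Rational(1, 41065)), Mul(-40383, Rational(-1, 48000))) = Add(Rational(-13419, 41065), Rational(13461, 16000)) = Rational(67614393, 131408000)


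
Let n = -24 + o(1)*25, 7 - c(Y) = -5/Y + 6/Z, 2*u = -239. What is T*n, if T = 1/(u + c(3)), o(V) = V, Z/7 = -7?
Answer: -294/32549 ≈ -0.0090325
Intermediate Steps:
u = -239/2 (u = (1/2)*(-239) = -239/2 ≈ -119.50)
Z = -49 (Z = 7*(-7) = -49)
c(Y) = 349/49 + 5/Y (c(Y) = 7 - (-5/Y + 6/(-49)) = 7 - (-5/Y + 6*(-1/49)) = 7 - (-5/Y - 6/49) = 7 - (-6/49 - 5/Y) = 7 + (6/49 + 5/Y) = 349/49 + 5/Y)
n = 1 (n = -24 + 1*25 = -24 + 25 = 1)
T = -294/32549 (T = 1/(-239/2 + (349/49 + 5/3)) = 1/(-239/2 + 1292/147) = 1/(-32549/294) = -294/32549 ≈ -0.0090325)
T*n = -294/32549*1 = -294/32549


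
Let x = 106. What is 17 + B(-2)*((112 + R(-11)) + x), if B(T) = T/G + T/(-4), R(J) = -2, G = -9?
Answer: 173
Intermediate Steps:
B(T) = -13*T/36 (B(T) = T/(-9) + T/(-4) = T*(-⅑) + T*(-¼) = -T/9 - T/4 = -13*T/36)
17 + B(-2)*((112 + R(-11)) + x) = 17 + (-13/36*(-2))*((112 - 2) + 106) = 17 + 13*(110 + 106)/18 = 17 + (13/18)*216 = 17 + 156 = 173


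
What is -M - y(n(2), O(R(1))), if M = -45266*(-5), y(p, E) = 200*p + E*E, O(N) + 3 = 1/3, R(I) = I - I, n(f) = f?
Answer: -2040634/9 ≈ -2.2674e+5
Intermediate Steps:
R(I) = 0
O(N) = -8/3 (O(N) = -3 + 1/3 = -3 + ⅓ = -8/3)
y(p, E) = E² + 200*p (y(p, E) = 200*p + E² = E² + 200*p)
M = 226330
-M - y(n(2), O(R(1))) = -1*226330 - ((-8/3)² + 200*2) = -226330 - (64/9 + 400) = -226330 - 1*3664/9 = -226330 - 3664/9 = -2040634/9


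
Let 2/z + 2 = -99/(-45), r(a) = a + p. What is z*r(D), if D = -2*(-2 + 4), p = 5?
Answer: 10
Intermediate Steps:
D = -4 (D = -2*2 = -4)
r(a) = 5 + a (r(a) = a + 5 = 5 + a)
z = 10 (z = 2/(-2 - 99/(-45)) = 2/(-2 - 99*(-1/45)) = 2/(-2 + 11/5) = 2/(⅕) = 2*5 = 10)
z*r(D) = 10*(5 - 4) = 10*1 = 10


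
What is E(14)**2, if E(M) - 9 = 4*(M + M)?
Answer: 14641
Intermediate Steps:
E(M) = 9 + 8*M (E(M) = 9 + 4*(M + M) = 9 + 4*(2*M) = 9 + 8*M)
E(14)**2 = (9 + 8*14)**2 = (9 + 112)**2 = 121**2 = 14641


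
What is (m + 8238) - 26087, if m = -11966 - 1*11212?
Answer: -41027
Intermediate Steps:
m = -23178 (m = -11966 - 11212 = -23178)
(m + 8238) - 26087 = (-23178 + 8238) - 26087 = -14940 - 26087 = -41027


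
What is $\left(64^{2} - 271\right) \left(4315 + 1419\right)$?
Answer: $21932550$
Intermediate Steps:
$\left(64^{2} - 271\right) \left(4315 + 1419\right) = \left(4096 - 271\right) 5734 = 3825 \cdot 5734 = 21932550$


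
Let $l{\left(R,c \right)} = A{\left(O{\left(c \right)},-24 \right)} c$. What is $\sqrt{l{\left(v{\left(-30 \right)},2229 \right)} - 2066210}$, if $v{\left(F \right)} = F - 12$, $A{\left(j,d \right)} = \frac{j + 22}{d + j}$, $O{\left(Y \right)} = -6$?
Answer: $\frac{i \sqrt{51684970}}{5} \approx 1437.8 i$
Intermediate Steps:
$A{\left(j,d \right)} = \frac{22 + j}{d + j}$
$v{\left(F \right)} = -12 + F$ ($v{\left(F \right)} = F - 12 = -12 + F$)
$l{\left(R,c \right)} = - \frac{8 c}{15}$ ($l{\left(R,c \right)} = \frac{22 - 6}{-24 - 6} c = \frac{1}{-30} \cdot 16 c = \left(- \frac{1}{30}\right) 16 c = - \frac{8 c}{15}$)
$\sqrt{l{\left(v{\left(-30 \right)},2229 \right)} - 2066210} = \sqrt{\left(- \frac{8}{15}\right) 2229 - 2066210} = \sqrt{- \frac{5944}{5} - 2066210} = \sqrt{- \frac{10336994}{5}} = \frac{i \sqrt{51684970}}{5}$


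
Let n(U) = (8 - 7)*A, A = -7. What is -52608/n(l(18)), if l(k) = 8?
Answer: 52608/7 ≈ 7515.4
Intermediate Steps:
n(U) = -7 (n(U) = (8 - 7)*(-7) = 1*(-7) = -7)
-52608/n(l(18)) = -52608/(-7) = -52608*(-1/7) = 52608/7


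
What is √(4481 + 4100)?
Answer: √8581 ≈ 92.634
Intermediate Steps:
√(4481 + 4100) = √8581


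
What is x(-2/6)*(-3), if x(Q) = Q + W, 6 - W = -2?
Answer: -23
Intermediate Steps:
W = 8 (W = 6 - 1*(-2) = 6 + 2 = 8)
x(Q) = 8 + Q (x(Q) = Q + 8 = 8 + Q)
x(-2/6)*(-3) = (8 - 2/6)*(-3) = (8 - 2*⅙)*(-3) = (8 - ⅓)*(-3) = (23/3)*(-3) = -23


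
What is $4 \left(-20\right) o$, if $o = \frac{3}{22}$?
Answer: $- \frac{120}{11} \approx -10.909$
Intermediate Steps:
$o = \frac{3}{22}$ ($o = 3 \cdot \frac{1}{22} = \frac{3}{22} \approx 0.13636$)
$4 \left(-20\right) o = 4 \left(-20\right) \frac{3}{22} = \left(-80\right) \frac{3}{22} = - \frac{120}{11}$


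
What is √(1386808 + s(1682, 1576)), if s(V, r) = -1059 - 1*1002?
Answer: √1384747 ≈ 1176.8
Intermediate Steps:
s(V, r) = -2061 (s(V, r) = -1059 - 1002 = -2061)
√(1386808 + s(1682, 1576)) = √(1386808 - 2061) = √1384747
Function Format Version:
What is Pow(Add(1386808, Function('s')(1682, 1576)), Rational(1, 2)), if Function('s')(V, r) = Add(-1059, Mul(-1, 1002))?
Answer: Pow(1384747, Rational(1, 2)) ≈ 1176.8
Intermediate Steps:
Function('s')(V, r) = -2061 (Function('s')(V, r) = Add(-1059, -1002) = -2061)
Pow(Add(1386808, Function('s')(1682, 1576)), Rational(1, 2)) = Pow(Add(1386808, -2061), Rational(1, 2)) = Pow(1384747, Rational(1, 2))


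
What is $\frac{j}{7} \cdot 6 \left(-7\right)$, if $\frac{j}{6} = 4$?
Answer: $-144$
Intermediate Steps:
$j = 24$ ($j = 6 \cdot 4 = 24$)
$\frac{j}{7} \cdot 6 \left(-7\right) = \frac{24}{7} \cdot 6 \left(-7\right) = \frac{144}{7} \left(-7\right) = -144$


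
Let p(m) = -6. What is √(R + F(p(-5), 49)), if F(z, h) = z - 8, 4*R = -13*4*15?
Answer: I*√209 ≈ 14.457*I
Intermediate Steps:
R = -195 (R = (-13*4*15)/4 = (-52*15)/4 = (¼)*(-780) = -195)
F(z, h) = -8 + z
√(R + F(p(-5), 49)) = √(-195 + (-8 - 6)) = √(-195 - 14) = √(-209) = I*√209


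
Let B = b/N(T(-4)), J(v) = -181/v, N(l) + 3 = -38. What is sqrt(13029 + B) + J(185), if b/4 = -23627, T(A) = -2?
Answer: -181/185 + sqrt(25776577)/41 ≈ 122.85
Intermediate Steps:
N(l) = -41 (N(l) = -3 - 38 = -41)
b = -94508 (b = 4*(-23627) = -94508)
B = 94508/41 (B = -94508/(-41) = -94508*(-1/41) = 94508/41 ≈ 2305.1)
sqrt(13029 + B) + J(185) = sqrt(13029 + 94508/41) - 181/185 = sqrt(628697/41) - 181*1/185 = sqrt(25776577)/41 - 181/185 = -181/185 + sqrt(25776577)/41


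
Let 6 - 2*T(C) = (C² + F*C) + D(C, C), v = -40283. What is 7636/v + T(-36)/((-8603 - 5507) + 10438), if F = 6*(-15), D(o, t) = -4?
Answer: 63121037/147919176 ≈ 0.42673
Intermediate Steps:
F = -90
T(C) = 5 + 45*C - C²/2 (T(C) = 3 - ((C² - 90*C) - 4)/2 = 3 - (-4 + C² - 90*C)/2 = 3 + (2 + 45*C - C²/2) = 5 + 45*C - C²/2)
7636/v + T(-36)/((-8603 - 5507) + 10438) = 7636/(-40283) + (5 + 45*(-36) - ½*(-36)²)/((-8603 - 5507) + 10438) = 7636*(-1/40283) + (5 - 1620 - ½*1296)/(-14110 + 10438) = -7636/40283 + (5 - 1620 - 648)/(-3672) = -7636/40283 - 2263*(-1/3672) = -7636/40283 + 2263/3672 = 63121037/147919176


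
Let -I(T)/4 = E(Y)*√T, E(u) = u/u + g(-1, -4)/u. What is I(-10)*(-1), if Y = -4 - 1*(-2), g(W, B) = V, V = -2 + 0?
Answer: 8*I*√10 ≈ 25.298*I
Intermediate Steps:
V = -2
g(W, B) = -2
Y = -2 (Y = -4 + 2 = -2)
E(u) = 1 - 2/u (E(u) = u/u - 2/u = 1 - 2/u)
I(T) = -8*√T (I(T) = -4*(-2 - 2)/(-2)*√T = -4*(-½*(-4))*√T = -8*√T)
I(-10)*(-1) = -8*I*√10*(-1) = 8*I*√10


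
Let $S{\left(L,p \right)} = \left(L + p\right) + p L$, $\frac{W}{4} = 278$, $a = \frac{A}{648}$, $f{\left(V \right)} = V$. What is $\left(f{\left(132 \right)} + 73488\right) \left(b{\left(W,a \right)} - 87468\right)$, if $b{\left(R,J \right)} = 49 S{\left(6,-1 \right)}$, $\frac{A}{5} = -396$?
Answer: $-6443001540$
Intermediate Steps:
$A = -1980$ ($A = 5 \left(-396\right) = -1980$)
$a = - \frac{55}{18}$ ($a = - \frac{1980}{648} = \left(-1980\right) \frac{1}{648} = - \frac{55}{18} \approx -3.0556$)
$W = 1112$ ($W = 4 \cdot 278 = 1112$)
$S{\left(L,p \right)} = L + p + L p$ ($S{\left(L,p \right)} = \left(L + p\right) + L p = L + p + L p$)
$b{\left(R,J \right)} = -49$ ($b{\left(R,J \right)} = 49 \left(6 - 1 + 6 \left(-1\right)\right) = 49 \left(6 - 1 - 6\right) = 49 \left(-1\right) = -49$)
$\left(f{\left(132 \right)} + 73488\right) \left(b{\left(W,a \right)} - 87468\right) = \left(132 + 73488\right) \left(-49 - 87468\right) = 73620 \left(-87517\right) = -6443001540$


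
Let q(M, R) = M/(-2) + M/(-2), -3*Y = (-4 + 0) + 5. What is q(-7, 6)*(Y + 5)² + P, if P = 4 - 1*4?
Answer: 1372/9 ≈ 152.44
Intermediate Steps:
Y = -⅓ (Y = -((-4 + 0) + 5)/3 = -(-4 + 5)/3 = -⅓*1 = -⅓ ≈ -0.33333)
P = 0 (P = 4 - 4 = 0)
q(M, R) = -M (q(M, R) = M*(-½) + M*(-½) = -M/2 - M/2 = -M)
q(-7, 6)*(Y + 5)² + P = (-1*(-7))*(-⅓ + 5)² + 0 = 7*(14/3)² + 0 = 7*(196/9) + 0 = 1372/9 + 0 = 1372/9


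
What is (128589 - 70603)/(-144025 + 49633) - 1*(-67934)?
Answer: 3206184071/47196 ≈ 67933.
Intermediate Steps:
(128589 - 70603)/(-144025 + 49633) - 1*(-67934) = 57986/(-94392) + 67934 = 57986*(-1/94392) + 67934 = -28993/47196 + 67934 = 3206184071/47196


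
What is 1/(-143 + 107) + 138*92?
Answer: 457055/36 ≈ 12696.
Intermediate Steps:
1/(-143 + 107) + 138*92 = 1/(-36) + 12696 = -1/36 + 12696 = 457055/36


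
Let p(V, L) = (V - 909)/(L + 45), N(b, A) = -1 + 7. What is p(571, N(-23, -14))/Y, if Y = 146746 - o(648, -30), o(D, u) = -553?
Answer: -338/7512249 ≈ -4.4993e-5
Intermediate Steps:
N(b, A) = 6
p(V, L) = (-909 + V)/(45 + L)
Y = 147299 (Y = 146746 - 1*(-553) = 146746 + 553 = 147299)
p(571, N(-23, -14))/Y = ((-909 + 571)/(45 + 6))/147299 = (-338/51)*(1/147299) = ((1/51)*(-338))*(1/147299) = -338/51*1/147299 = -338/7512249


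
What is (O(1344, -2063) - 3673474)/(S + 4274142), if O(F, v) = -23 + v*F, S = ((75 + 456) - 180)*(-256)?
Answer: -2148723/1394762 ≈ -1.5406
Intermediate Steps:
S = -89856 (S = (531 - 180)*(-256) = 351*(-256) = -89856)
O(F, v) = -23 + F*v
(O(1344, -2063) - 3673474)/(S + 4274142) = ((-23 + 1344*(-2063)) - 3673474)/(-89856 + 4274142) = ((-23 - 2772672) - 3673474)/4184286 = (-2772695 - 3673474)*(1/4184286) = -6446169*1/4184286 = -2148723/1394762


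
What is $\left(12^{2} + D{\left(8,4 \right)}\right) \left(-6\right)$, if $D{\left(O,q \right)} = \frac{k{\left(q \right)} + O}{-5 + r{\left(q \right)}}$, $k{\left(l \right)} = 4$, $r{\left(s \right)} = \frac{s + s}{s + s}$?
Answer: $-846$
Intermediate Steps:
$r{\left(s \right)} = 1$ ($r{\left(s \right)} = \frac{2 s}{2 s} = 2 s \frac{1}{2 s} = 1$)
$D{\left(O,q \right)} = -1 - \frac{O}{4}$ ($D{\left(O,q \right)} = \frac{4 + O}{-5 + 1} = \frac{4 + O}{-4} = \left(4 + O\right) \left(- \frac{1}{4}\right) = -1 - \frac{O}{4}$)
$\left(12^{2} + D{\left(8,4 \right)}\right) \left(-6\right) = \left(12^{2} - 3\right) \left(-6\right) = \left(144 - 3\right) \left(-6\right) = 141 \left(-6\right) = -846$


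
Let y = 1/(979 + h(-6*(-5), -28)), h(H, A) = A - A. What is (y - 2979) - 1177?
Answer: -4068723/979 ≈ -4156.0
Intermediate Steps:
h(H, A) = 0
y = 1/979 (y = 1/(979 + 0) = 1/979 ≈ 0.0010215)
(y - 2979) - 1177 = (1/979 - 2979) - 1177 = -2916440/979 - 1177 = -4068723/979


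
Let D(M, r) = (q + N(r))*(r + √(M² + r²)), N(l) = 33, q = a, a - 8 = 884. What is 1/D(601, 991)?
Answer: -991/334110925 + √1343282/334110925 ≈ 5.0283e-7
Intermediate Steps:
a = 892 (a = 8 + 884 = 892)
q = 892
D(M, r) = 925*r + 925*√(M² + r²) (D(M, r) = (892 + 33)*(r + √(M² + r²)) = 925*(r + √(M² + r²)) = 925*r + 925*√(M² + r²))
1/D(601, 991) = 1/(925*991 + 925*√(601² + 991²)) = 1/(916675 + 925*√(361201 + 982081)) = 1/(916675 + 925*√1343282)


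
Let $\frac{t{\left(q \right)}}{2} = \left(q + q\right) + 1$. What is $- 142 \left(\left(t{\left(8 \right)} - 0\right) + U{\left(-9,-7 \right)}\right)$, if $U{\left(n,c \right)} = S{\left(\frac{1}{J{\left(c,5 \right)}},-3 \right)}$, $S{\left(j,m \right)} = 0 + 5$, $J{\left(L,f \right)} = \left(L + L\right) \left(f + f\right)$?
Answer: $-5538$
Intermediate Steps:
$J{\left(L,f \right)} = 4 L f$ ($J{\left(L,f \right)} = 2 L 2 f = 4 L f$)
$S{\left(j,m \right)} = 5$
$U{\left(n,c \right)} = 5$
$t{\left(q \right)} = 2 + 4 q$ ($t{\left(q \right)} = 2 \left(\left(q + q\right) + 1\right) = 2 \left(2 q + 1\right) = 2 \left(1 + 2 q\right) = 2 + 4 q$)
$- 142 \left(\left(t{\left(8 \right)} - 0\right) + U{\left(-9,-7 \right)}\right) = - 142 \left(\left(\left(2 + 4 \cdot 8\right) - 0\right) + 5\right) = - 142 \left(\left(\left(2 + 32\right) + 0\right) + 5\right) = - 142 \left(\left(34 + 0\right) + 5\right) = - 142 \left(34 + 5\right) = \left(-142\right) 39 = -5538$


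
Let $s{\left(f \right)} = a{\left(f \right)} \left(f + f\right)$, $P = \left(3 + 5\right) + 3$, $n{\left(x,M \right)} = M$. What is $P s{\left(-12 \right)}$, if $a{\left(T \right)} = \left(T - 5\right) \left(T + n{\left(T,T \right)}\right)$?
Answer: $-107712$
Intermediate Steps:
$a{\left(T \right)} = 2 T \left(-5 + T\right)$ ($a{\left(T \right)} = \left(T - 5\right) \left(T + T\right) = \left(-5 + T\right) 2 T = 2 T \left(-5 + T\right)$)
$P = 11$ ($P = 8 + 3 = 11$)
$s{\left(f \right)} = 4 f^{2} \left(-5 + f\right)$ ($s{\left(f \right)} = 2 f \left(-5 + f\right) \left(f + f\right) = 2 f \left(-5 + f\right) 2 f = 4 f^{2} \left(-5 + f\right)$)
$P s{\left(-12 \right)} = 11 \cdot 4 \left(-12\right)^{2} \left(-5 - 12\right) = 11 \cdot 4 \cdot 144 \left(-17\right) = 11 \left(-9792\right) = -107712$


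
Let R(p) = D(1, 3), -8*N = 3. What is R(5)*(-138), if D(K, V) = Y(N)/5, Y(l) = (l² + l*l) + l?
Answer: 207/80 ≈ 2.5875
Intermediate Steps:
N = -3/8 (N = -⅛*3 = -3/8 ≈ -0.37500)
Y(l) = l + 2*l² (Y(l) = (l² + l²) + l = 2*l² + l = l + 2*l²)
D(K, V) = -3/160 (D(K, V) = -3*(1 + 2*(-3/8))/8/5 = -3*(1 - ¾)/8*(⅕) = -3/8*¼*(⅕) = -3/32*⅕ = -3/160)
R(p) = -3/160
R(5)*(-138) = -3/160*(-138) = 207/80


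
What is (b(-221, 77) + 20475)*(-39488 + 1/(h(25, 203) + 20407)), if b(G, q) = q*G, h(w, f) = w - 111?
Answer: -396403209618/2903 ≈ -1.3655e+8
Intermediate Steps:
h(w, f) = -111 + w
b(G, q) = G*q
(b(-221, 77) + 20475)*(-39488 + 1/(h(25, 203) + 20407)) = (-221*77 + 20475)*(-39488 + 1/((-111 + 25) + 20407)) = (-17017 + 20475)*(-39488 + 1/(-86 + 20407)) = 3458*(-39488 + 1/20321) = 3458*(-802435647/20321) = -396403209618/2903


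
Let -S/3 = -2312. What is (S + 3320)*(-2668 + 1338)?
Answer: -13640480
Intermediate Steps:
S = 6936 (S = -3*(-2312) = 6936)
(S + 3320)*(-2668 + 1338) = (6936 + 3320)*(-2668 + 1338) = 10256*(-1330) = -13640480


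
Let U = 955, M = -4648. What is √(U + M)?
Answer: I*√3693 ≈ 60.77*I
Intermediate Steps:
√(U + M) = √(955 - 4648) = √(-3693) = I*√3693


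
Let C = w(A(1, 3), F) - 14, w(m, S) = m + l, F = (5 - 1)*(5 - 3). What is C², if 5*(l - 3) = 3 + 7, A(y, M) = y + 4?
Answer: 16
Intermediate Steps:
A(y, M) = 4 + y
l = 5 (l = 3 + (3 + 7)/5 = 3 + (⅕)*10 = 3 + 2 = 5)
F = 8 (F = 4*2 = 8)
w(m, S) = 5 + m (w(m, S) = m + 5 = 5 + m)
C = -4 (C = (5 + (4 + 1)) - 14 = (5 + 5) - 14 = 10 - 14 = -4)
C² = (-4)² = 16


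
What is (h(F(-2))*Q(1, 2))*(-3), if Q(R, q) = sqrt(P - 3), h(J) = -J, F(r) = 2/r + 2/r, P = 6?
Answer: -6*sqrt(3) ≈ -10.392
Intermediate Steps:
F(r) = 4/r
Q(R, q) = sqrt(3) (Q(R, q) = sqrt(6 - 3) = sqrt(3))
(h(F(-2))*Q(1, 2))*(-3) = ((-4/(-2))*sqrt(3))*(-3) = ((-4*(-1)/2)*sqrt(3))*(-3) = ((-1*(-2))*sqrt(3))*(-3) = (2*sqrt(3))*(-3) = -6*sqrt(3)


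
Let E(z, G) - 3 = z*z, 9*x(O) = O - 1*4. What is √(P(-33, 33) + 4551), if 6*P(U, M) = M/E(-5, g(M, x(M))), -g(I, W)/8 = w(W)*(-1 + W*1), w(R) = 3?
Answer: √3568138/28 ≈ 67.463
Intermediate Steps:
x(O) = -4/9 + O/9 (x(O) = (O - 1*4)/9 = (O - 4)/9 = (-4 + O)/9 = -4/9 + O/9)
g(I, W) = 24 - 24*W (g(I, W) = -24*(-1 + W*1) = -24*(-1 + W) = -8*(-3 + 3*W) = 24 - 24*W)
E(z, G) = 3 + z² (E(z, G) = 3 + z*z = 3 + z²)
P(U, M) = M/168 (P(U, M) = (M/(3 + (-5)²))/6 = (M/(3 + 25))/6 = (M/28)/6 = M/168)
√(P(-33, 33) + 4551) = √((1/168)*33 + 4551) = √(11/56 + 4551) = √(254867/56) = √3568138/28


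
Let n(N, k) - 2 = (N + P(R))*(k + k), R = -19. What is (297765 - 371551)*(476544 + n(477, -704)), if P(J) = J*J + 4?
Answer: 52313536140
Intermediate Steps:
P(J) = 4 + J**2 (P(J) = J**2 + 4 = 4 + J**2)
n(N, k) = 2 + 2*k*(365 + N) (n(N, k) = 2 + (N + (4 + (-19)**2))*(k + k) = 2 + (N + (4 + 361))*(2*k) = 2 + (N + 365)*(2*k) = 2 + (365 + N)*(2*k) = 2 + 2*k*(365 + N))
(297765 - 371551)*(476544 + n(477, -704)) = (297765 - 371551)*(476544 + (2 + 730*(-704) + 2*477*(-704))) = -73786*(476544 + (2 - 513920 - 671616)) = -73786*(476544 - 1185534) = -73786*(-708990) = 52313536140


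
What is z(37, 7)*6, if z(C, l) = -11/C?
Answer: -66/37 ≈ -1.7838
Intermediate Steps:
z(37, 7)*6 = -11/37*6 = -66/37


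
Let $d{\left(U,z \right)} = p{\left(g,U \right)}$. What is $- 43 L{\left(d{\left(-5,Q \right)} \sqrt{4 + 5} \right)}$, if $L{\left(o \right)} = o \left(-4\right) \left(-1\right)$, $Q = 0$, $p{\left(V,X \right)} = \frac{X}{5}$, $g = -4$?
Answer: $516$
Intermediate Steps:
$p{\left(V,X \right)} = \frac{X}{5}$ ($p{\left(V,X \right)} = X \frac{1}{5} = \frac{X}{5}$)
$d{\left(U,z \right)} = \frac{U}{5}$
$L{\left(o \right)} = 4 o$ ($L{\left(o \right)} = - 4 o \left(-1\right) = 4 o$)
$- 43 L{\left(d{\left(-5,Q \right)} \sqrt{4 + 5} \right)} = - 43 \cdot 4 \cdot \frac{1}{5} \left(-5\right) \sqrt{4 + 5} = - 43 \cdot 4 \left(- \sqrt{9}\right) = - 43 \cdot 4 \left(\left(-1\right) 3\right) = - 43 \cdot 4 \left(-3\right) = \left(-43\right) \left(-12\right) = 516$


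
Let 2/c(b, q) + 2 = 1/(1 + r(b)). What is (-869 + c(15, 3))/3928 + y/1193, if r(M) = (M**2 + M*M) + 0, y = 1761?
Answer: 5297246305/4222179704 ≈ 1.2546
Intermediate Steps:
r(M) = 2*M**2 (r(M) = (M**2 + M**2) + 0 = 2*M**2 + 0 = 2*M**2)
c(b, q) = 2/(-2 + 1/(1 + 2*b**2))
(-869 + c(15, 3))/3928 + y/1193 = (-869 + 2*(-1 - 2*15**2)/(1 + 4*15**2))/3928 + 1761/1193 = (-869 + 2*(-1 - 2*225)/(1 + 4*225))*(1/3928) + 1761*(1/1193) = (-869 + 2*(-1 - 450)/(1 + 900))*(1/3928) + 1761/1193 = (-869 + 2*(-451)/901)*(1/3928) + 1761/1193 = (-869 + 2*(1/901)*(-451))*(1/3928) + 1761/1193 = (-869 - 902/901)*(1/3928) + 1761/1193 = -783871/901*1/3928 + 1761/1193 = -783871/3539128 + 1761/1193 = 5297246305/4222179704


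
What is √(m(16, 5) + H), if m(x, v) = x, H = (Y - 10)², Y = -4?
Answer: 2*√53 ≈ 14.560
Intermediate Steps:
H = 196 (H = (-4 - 10)² = (-14)² = 196)
√(m(16, 5) + H) = √(16 + 196) = √212 = 2*√53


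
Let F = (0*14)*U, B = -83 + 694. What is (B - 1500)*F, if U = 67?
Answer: 0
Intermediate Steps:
B = 611
F = 0 (F = (0*14)*67 = 0*67 = 0)
(B - 1500)*F = (611 - 1500)*0 = -889*0 = 0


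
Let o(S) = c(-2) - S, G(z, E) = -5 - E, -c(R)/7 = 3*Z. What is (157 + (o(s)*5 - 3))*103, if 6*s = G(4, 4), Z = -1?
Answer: 54899/2 ≈ 27450.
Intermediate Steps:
c(R) = 21 (c(R) = -21*(-1) = -7*(-3) = 21)
s = -3/2 (s = (-5 - 1*4)/6 = (-5 - 4)/6 = (⅙)*(-9) = -3/2 ≈ -1.5000)
o(S) = 21 - S
(157 + (o(s)*5 - 3))*103 = (157 + ((21 - 1*(-3/2))*5 - 3))*103 = (157 + ((21 + 3/2)*5 - 3))*103 = (157 + ((45/2)*5 - 3))*103 = (157 + (225/2 - 3))*103 = (157 + 219/2)*103 = (533/2)*103 = 54899/2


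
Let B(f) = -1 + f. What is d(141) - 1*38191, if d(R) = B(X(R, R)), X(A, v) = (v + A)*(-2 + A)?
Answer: 1006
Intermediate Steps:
X(A, v) = (-2 + A)*(A + v) (X(A, v) = (A + v)*(-2 + A) = (-2 + A)*(A + v))
d(R) = -1 - 4*R + 2*R² (d(R) = -1 + (R² - 2*R - 2*R + R*R) = -1 + (R² - 2*R - 2*R + R²) = -1 + (-4*R + 2*R²) = -1 - 4*R + 2*R²)
d(141) - 1*38191 = (-1 - 4*141 + 2*141²) - 1*38191 = (-1 - 564 + 2*19881) - 38191 = (-1 - 564 + 39762) - 38191 = 39197 - 38191 = 1006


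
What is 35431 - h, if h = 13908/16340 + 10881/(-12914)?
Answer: 98374501963/2776510 ≈ 35431.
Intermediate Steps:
h = 23847/2776510 (h = 13908*(1/16340) + 10881*(-1/12914) = 183/215 - 10881/12914 = 23847/2776510 ≈ 0.0085888)
35431 - h = 35431 - 1*23847/2776510 = 35431 - 23847/2776510 = 98374501963/2776510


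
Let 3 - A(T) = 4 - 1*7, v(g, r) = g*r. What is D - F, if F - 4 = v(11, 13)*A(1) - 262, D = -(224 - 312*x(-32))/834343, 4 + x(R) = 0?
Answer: -500607272/834343 ≈ -600.00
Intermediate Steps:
x(R) = -4 (x(R) = -4 + 0 = -4)
A(T) = 6 (A(T) = 3 - (4 - 1*7) = 3 - (4 - 7) = 3 - 1*(-3) = 3 + 3 = 6)
D = -1472/834343 (D = -(224 - 312*(-4))/834343 = -(224 + 1248)/834343 = -1472/834343 ≈ -0.0017643)
F = 600 (F = 4 + ((11*13)*6 - 262) = 4 + (143*6 - 262) = 4 + (858 - 262) = 4 + 596 = 600)
D - F = -1472/834343 - 1*600 = -1472/834343 - 600 = -500607272/834343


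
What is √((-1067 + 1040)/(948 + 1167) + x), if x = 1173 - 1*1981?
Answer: I*√44622505/235 ≈ 28.426*I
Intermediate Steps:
x = -808 (x = 1173 - 1981 = -808)
√((-1067 + 1040)/(948 + 1167) + x) = √((-1067 + 1040)/(948 + 1167) - 808) = √(-27/2115 - 808) = √(-27*1/2115 - 808) = √(-3/235 - 808) = √(-189883/235) = I*√44622505/235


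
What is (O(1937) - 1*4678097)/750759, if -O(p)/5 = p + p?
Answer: -4697467/750759 ≈ -6.2570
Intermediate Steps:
O(p) = -10*p (O(p) = -5*(p + p) = -10*p)
(O(1937) - 1*4678097)/750759 = (-10*1937 - 1*4678097)/750759 = (-19370 - 4678097)*(1/750759) = -4697467*1/750759 = -4697467/750759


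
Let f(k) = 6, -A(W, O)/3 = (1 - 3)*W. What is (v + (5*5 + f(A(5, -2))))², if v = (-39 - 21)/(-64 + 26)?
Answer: 383161/361 ≈ 1061.4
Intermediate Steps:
A(W, O) = 6*W (A(W, O) = -3*(1 - 3)*W = -(-6)*W = 6*W)
v = 30/19 (v = -60/(-38) = -60*(-1/38) = 30/19 ≈ 1.5789)
(v + (5*5 + f(A(5, -2))))² = (30/19 + (5*5 + 6))² = (30/19 + (25 + 6))² = (30/19 + 31)² = (619/19)² = 383161/361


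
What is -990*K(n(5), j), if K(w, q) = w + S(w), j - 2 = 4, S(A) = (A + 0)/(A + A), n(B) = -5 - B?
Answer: 9405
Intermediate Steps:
S(A) = ½ (S(A) = A/((2*A)) = A*(1/(2*A)) = ½)
j = 6 (j = 2 + 4 = 6)
K(w, q) = ½ + w (K(w, q) = w + ½ = ½ + w)
-990*K(n(5), j) = -990*(½ + (-5 - 1*5)) = -990*(½ + (-5 - 5)) = -990*(½ - 10) = -990*(-19/2) = 9405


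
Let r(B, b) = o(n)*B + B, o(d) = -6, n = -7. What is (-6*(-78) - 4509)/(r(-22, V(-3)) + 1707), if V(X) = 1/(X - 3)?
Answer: -4041/1817 ≈ -2.2240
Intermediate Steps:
V(X) = 1/(-3 + X)
r(B, b) = -5*B (r(B, b) = -6*B + B = -5*B)
(-6*(-78) - 4509)/(r(-22, V(-3)) + 1707) = (-6*(-78) - 4509)/(-5*(-22) + 1707) = (468 - 4509)/(110 + 1707) = -4041/1817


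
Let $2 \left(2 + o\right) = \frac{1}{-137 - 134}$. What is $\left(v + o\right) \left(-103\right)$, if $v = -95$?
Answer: $\frac{5415225}{542} \approx 9991.2$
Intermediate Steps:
$o = - \frac{1085}{542}$ ($o = -2 + \frac{1}{2 \left(-137 - 134\right)} = -2 + \frac{1}{2 \left(-271\right)} = -2 + \frac{1}{2} \left(- \frac{1}{271}\right) = -2 - \frac{1}{542} = - \frac{1085}{542} \approx -2.0018$)
$\left(v + o\right) \left(-103\right) = \left(-95 - \frac{1085}{542}\right) \left(-103\right) = \left(- \frac{52575}{542}\right) \left(-103\right) = \frac{5415225}{542}$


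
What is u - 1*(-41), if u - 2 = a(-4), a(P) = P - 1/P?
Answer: 157/4 ≈ 39.250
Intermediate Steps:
u = -7/4 (u = 2 + (-4 - 1/(-4)) = 2 + (-4 - 1*(-¼)) = 2 + (-4 + ¼) = 2 - 15/4 = -7/4 ≈ -1.7500)
u - 1*(-41) = -7/4 - 1*(-41) = -7/4 + 41 = 157/4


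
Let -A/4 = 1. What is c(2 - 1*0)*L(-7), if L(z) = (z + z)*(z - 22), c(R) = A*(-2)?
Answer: 3248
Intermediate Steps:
A = -4 (A = -4*1 = -4)
c(R) = 8 (c(R) = -4*(-2) = 8)
L(z) = 2*z*(-22 + z) (L(z) = (2*z)*(-22 + z) = 2*z*(-22 + z))
c(2 - 1*0)*L(-7) = 8*(2*(-7)*(-22 - 7)) = 8*(2*(-7)*(-29)) = 8*406 = 3248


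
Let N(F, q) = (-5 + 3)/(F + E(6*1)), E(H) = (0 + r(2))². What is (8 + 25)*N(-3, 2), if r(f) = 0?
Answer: 22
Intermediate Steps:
E(H) = 0 (E(H) = (0 + 0)² = 0² = 0)
N(F, q) = -2/F (N(F, q) = (-5 + 3)/(F + 0) = -2/F)
(8 + 25)*N(-3, 2) = (8 + 25)*(-2/(-3)) = 33*(-2*(-⅓)) = 33*(⅔) = 22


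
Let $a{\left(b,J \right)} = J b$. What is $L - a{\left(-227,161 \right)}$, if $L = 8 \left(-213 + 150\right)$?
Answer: $36043$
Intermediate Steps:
$L = -504$ ($L = 8 \left(-63\right) = -504$)
$L - a{\left(-227,161 \right)} = -504 - 161 \left(-227\right) = -504 - -36547 = -504 + 36547 = 36043$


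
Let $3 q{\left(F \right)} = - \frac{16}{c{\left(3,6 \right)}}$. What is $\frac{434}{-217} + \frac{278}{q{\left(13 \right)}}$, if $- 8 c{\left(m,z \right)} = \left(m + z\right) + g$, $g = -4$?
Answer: $\frac{1957}{64} \approx 30.578$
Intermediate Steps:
$c{\left(m,z \right)} = \frac{1}{2} - \frac{m}{8} - \frac{z}{8}$ ($c{\left(m,z \right)} = - \frac{\left(m + z\right) - 4}{8} = - \frac{-4 + m + z}{8} = \frac{1}{2} - \frac{m}{8} - \frac{z}{8}$)
$q{\left(F \right)} = \frac{128}{15}$ ($q{\left(F \right)} = \frac{\left(-16\right) \frac{1}{\frac{1}{2} - \frac{3}{8} - \frac{3}{4}}}{3} = \frac{\left(-16\right) \frac{1}{- \frac{5}{8}}}{3} = \frac{\left(-16\right) \left(- \frac{8}{5}\right)}{3} = \frac{1}{3} \cdot \frac{128}{5} = \frac{128}{15}$)
$\frac{434}{-217} + \frac{278}{q{\left(13 \right)}} = \frac{434}{-217} + \frac{278}{\frac{128}{15}} = 434 \left(- \frac{1}{217}\right) + 278 \cdot \frac{15}{128} = -2 + \frac{2085}{64} = \frac{1957}{64}$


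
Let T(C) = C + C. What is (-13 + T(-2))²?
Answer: 289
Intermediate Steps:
T(C) = 2*C
(-13 + T(-2))² = (-13 + 2*(-2))² = (-13 - 4)² = (-17)² = 289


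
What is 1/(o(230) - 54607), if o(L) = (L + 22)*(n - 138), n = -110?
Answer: -1/117103 ≈ -8.5395e-6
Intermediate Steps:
o(L) = -5456 - 248*L (o(L) = (L + 22)*(-110 - 138) = (22 + L)*(-248) = -5456 - 248*L)
1/(o(230) - 54607) = 1/((-5456 - 248*230) - 54607) = 1/((-5456 - 57040) - 54607) = 1/(-62496 - 54607) = 1/(-117103) = -1/117103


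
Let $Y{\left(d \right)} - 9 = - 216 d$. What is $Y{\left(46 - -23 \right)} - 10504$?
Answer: $-25399$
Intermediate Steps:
$Y{\left(d \right)} = 9 - 216 d$
$Y{\left(46 - -23 \right)} - 10504 = \left(9 - 216 \left(46 - -23\right)\right) - 10504 = \left(9 - 216 \left(46 + 23\right)\right) - 10504 = \left(9 - 14904\right) - 10504 = -14895 - 10504 = -25399$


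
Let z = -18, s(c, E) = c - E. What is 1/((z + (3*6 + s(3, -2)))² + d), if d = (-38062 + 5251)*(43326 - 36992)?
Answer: -1/207824849 ≈ -4.8117e-9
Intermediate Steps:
d = -207824874 (d = -32811*6334 = -207824874)
1/((z + (3*6 + s(3, -2)))² + d) = 1/((-18 + (3*6 + (3 - 1*(-2))))² - 207824874) = 1/((-18 + (18 + (3 + 2)))² - 207824874) = 1/((-18 + (18 + 5))² - 207824874) = 1/((-18 + 23)² - 207824874) = 1/(5² - 207824874) = 1/(25 - 207824874) = 1/(-207824849) = -1/207824849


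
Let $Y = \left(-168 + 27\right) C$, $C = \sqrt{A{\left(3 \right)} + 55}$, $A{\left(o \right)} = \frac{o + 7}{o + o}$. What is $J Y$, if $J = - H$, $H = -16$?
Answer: $- 752 \sqrt{510} \approx -16983.0$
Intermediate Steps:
$A{\left(o \right)} = \frac{7 + o}{2 o}$
$C = \frac{\sqrt{510}}{3}$ ($C = \sqrt{\frac{7 + 3}{2 \cdot 3} + 55} = \sqrt{\frac{1}{2} \cdot \frac{1}{3} \cdot 10 + 55} = \sqrt{\frac{5}{3} + 55} = \sqrt{\frac{170}{3}} = \frac{\sqrt{510}}{3} \approx 7.5277$)
$J = 16$ ($J = \left(-1\right) \left(-16\right) = 16$)
$Y = - 47 \sqrt{510}$ ($Y = \left(-168 + 27\right) \frac{\sqrt{510}}{3} = - 141 \frac{\sqrt{510}}{3} = - 47 \sqrt{510} \approx -1061.4$)
$J Y = 16 \left(- 47 \sqrt{510}\right) = - 752 \sqrt{510}$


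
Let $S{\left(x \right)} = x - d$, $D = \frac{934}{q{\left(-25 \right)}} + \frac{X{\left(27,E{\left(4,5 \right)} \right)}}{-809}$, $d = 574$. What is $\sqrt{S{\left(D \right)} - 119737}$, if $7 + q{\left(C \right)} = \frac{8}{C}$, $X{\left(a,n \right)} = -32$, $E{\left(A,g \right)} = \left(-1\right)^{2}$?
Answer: $\frac{i \sqrt{2639761939472817}}{148047} \approx 347.04 i$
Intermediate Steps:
$E{\left(A,g \right)} = 1$
$q{\left(C \right)} = -7 + \frac{8}{C}$
$D = - \frac{18884294}{148047}$ ($D = \frac{934}{-7 + \frac{8}{-25}} - \frac{32}{-809} = \frac{934}{-7 + 8 \left(- \frac{1}{25}\right)} - - \frac{32}{809} = \frac{934}{-7 - \frac{8}{25}} + \frac{32}{809} = \frac{934}{- \frac{183}{25}} + \frac{32}{809} = 934 \left(- \frac{25}{183}\right) + \frac{32}{809} = - \frac{23350}{183} + \frac{32}{809} = - \frac{18884294}{148047} \approx -127.56$)
$S{\left(x \right)} = -574 + x$ ($S{\left(x \right)} = x - 574 = -574 + x$)
$\sqrt{S{\left(D \right)} - 119737} = \sqrt{\left(-574 - \frac{18884294}{148047}\right) - 119737} = \sqrt{- \frac{103863272}{148047} - 119737} = \sqrt{- \frac{17830566911}{148047}} = \frac{i \sqrt{2639761939472817}}{148047}$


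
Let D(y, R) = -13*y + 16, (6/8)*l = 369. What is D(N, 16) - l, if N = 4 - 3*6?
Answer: -294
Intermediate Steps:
l = 492 (l = (4/3)*369 = 492)
N = -14 (N = 4 - 18 = -14)
D(y, R) = 16 - 13*y
D(N, 16) - l = (16 - 13*(-14)) - 1*492 = (16 + 182) - 492 = 198 - 492 = -294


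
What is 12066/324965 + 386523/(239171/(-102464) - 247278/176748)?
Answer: -12637613911588426998/122060625218825 ≈ -1.0354e+5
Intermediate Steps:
12066/324965 + 386523/(239171/(-102464) - 247278/176748) = 12066*(1/324965) + 386523/(239171*(-1/102464) - 247278*1/176748) = 12066/324965 + 386523/(-239171/102464 - 41213/29458) = 12066/324965 + 386523/(-5634174075/1509192256) = 12066/324965 + 386523*(-1509192256/5634174075) = 12066/324965 - 194445839455296/1878058025 = -12637613911588426998/122060625218825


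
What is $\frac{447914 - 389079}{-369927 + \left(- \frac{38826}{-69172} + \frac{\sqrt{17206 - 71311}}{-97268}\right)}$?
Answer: $- \frac{20526293277877160105336791080}{129059549113098227217595406327} + \frac{1711379899696260220 i \sqrt{54105}}{387178647339294681652786218981} \approx -0.15905 + 1.0281 \cdot 10^{-9} i$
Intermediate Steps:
$\frac{447914 - 389079}{-369927 + \left(- \frac{38826}{-69172} + \frac{\sqrt{17206 - 71311}}{-97268}\right)} = \frac{58835}{-369927 + \left(\left(-38826\right) \left(- \frac{1}{69172}\right) + \sqrt{-54105} \left(- \frac{1}{97268}\right)\right)} = \frac{58835}{-369927 + \left(\frac{19413}{34586} + i \sqrt{54105} \left(- \frac{1}{97268}\right)\right)} = \frac{58835}{-369927 + \left(\frac{19413}{34586} - \frac{i \sqrt{54105}}{97268}\right)} = \frac{58835}{- \frac{12794275809}{34586} - \frac{i \sqrt{54105}}{97268}}$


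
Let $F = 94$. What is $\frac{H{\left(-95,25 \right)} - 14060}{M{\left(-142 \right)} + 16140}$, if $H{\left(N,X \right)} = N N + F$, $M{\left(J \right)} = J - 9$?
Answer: $- \frac{4941}{15989} \approx -0.30902$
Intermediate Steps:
$M{\left(J \right)} = -9 + J$ ($M{\left(J \right)} = J - 9 = -9 + J$)
$H{\left(N,X \right)} = 94 + N^{2}$ ($H{\left(N,X \right)} = N N + 94 = N^{2} + 94 = 94 + N^{2}$)
$\frac{H{\left(-95,25 \right)} - 14060}{M{\left(-142 \right)} + 16140} = \frac{\left(94 + \left(-95\right)^{2}\right) - 14060}{\left(-9 - 142\right) + 16140} = \frac{\left(94 + 9025\right) - 14060}{-151 + 16140} = \frac{9119 - 14060}{15989} = \left(-4941\right) \frac{1}{15989} = - \frac{4941}{15989}$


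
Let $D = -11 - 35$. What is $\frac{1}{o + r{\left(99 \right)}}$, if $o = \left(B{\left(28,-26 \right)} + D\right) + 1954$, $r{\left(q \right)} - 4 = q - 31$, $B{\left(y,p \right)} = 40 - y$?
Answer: $\frac{1}{1992} \approx 0.00050201$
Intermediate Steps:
$r{\left(q \right)} = -27 + q$ ($r{\left(q \right)} = 4 + \left(q - 31\right) = 4 + \left(-31 + q\right) = -27 + q$)
$D = -46$ ($D = -11 - 35 = -46$)
$o = 1920$ ($o = \left(\left(40 - 28\right) - 46\right) + 1954 = \left(12 - 46\right) + 1954 = -34 + 1954 = 1920$)
$\frac{1}{o + r{\left(99 \right)}} = \frac{1}{1920 + \left(-27 + 99\right)} = \frac{1}{1920 + 72} = \frac{1}{1992}$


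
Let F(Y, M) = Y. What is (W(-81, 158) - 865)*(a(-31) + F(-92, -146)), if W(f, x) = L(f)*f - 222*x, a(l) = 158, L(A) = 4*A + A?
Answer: -206976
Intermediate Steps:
L(A) = 5*A
W(f, x) = -222*x + 5*f**2 (W(f, x) = (5*f)*f - 222*x = 5*f**2 - 222*x = -222*x + 5*f**2)
(W(-81, 158) - 865)*(a(-31) + F(-92, -146)) = ((-222*158 + 5*(-81)**2) - 865)*(158 - 92) = ((-35076 + 5*6561) - 865)*66 = ((-35076 + 32805) - 865)*66 = (-2271 - 865)*66 = -3136*66 = -206976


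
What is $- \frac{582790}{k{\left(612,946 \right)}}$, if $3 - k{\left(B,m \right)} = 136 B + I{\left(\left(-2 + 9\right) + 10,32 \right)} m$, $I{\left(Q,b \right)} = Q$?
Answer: $\frac{582790}{99311} \approx 5.8683$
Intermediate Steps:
$k{\left(B,m \right)} = 3 - 136 B - 17 m$ ($k{\left(B,m \right)} = 3 - \left(136 B + \left(\left(-2 + 9\right) + 10\right) m\right) = 3 - \left(136 B + \left(7 + 10\right) m\right) = 3 - \left(136 B + 17 m\right) = 3 - \left(17 m + 136 B\right) = 3 - 136 B - 17 m$)
$- \frac{582790}{k{\left(612,946 \right)}} = - \frac{582790}{3 - 83232 - 16082} = - \frac{582790}{-99311} = \left(-582790\right) \left(- \frac{1}{99311}\right) = \frac{582790}{99311}$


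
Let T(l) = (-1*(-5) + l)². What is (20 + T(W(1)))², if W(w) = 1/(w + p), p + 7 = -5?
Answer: 28472896/14641 ≈ 1944.7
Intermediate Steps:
p = -12 (p = -7 - 5 = -12)
W(w) = 1/(-12 + w) (W(w) = 1/(w - 12) = 1/(-12 + w))
T(l) = (5 + l)²
(20 + T(W(1)))² = (20 + (5 + 1/(-12 + 1))²)² = (20 + (5 + 1/(-11))²)² = (20 + (5 - 1/11)²)² = (20 + (54/11)²)² = (20 + 2916/121)² = (5336/121)² = 28472896/14641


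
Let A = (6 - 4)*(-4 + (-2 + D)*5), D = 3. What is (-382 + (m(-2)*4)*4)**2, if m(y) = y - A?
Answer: 198916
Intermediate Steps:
A = 2 (A = (6 - 4)*(-4 + (-2 + 3)*5) = 2*(-4 + 1*5) = 2*(-4 + 5) = 2*1 = 2)
m(y) = -2 + y (m(y) = y - 1*2 = y - 2 = -2 + y)
(-382 + (m(-2)*4)*4)**2 = (-382 + ((-2 - 2)*4)*4)**2 = (-382 - 4*4*4)**2 = (-382 - 16*4)**2 = (-382 - 64)**2 = (-446)**2 = 198916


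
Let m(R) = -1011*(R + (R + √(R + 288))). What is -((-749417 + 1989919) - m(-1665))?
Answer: 2126128 - 9099*I*√17 ≈ 2.1261e+6 - 37516.0*I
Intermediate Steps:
m(R) = -2022*R - 1011*√(288 + R) (m(R) = -1011*(R + (R + √(288 + R))) = -1011*(√(288 + R) + 2*R) = -2022*R - 1011*√(288 + R))
-((-749417 + 1989919) - m(-1665)) = -((-749417 + 1989919) - (-2022*(-1665) - 1011*√(288 - 1665))) = -(1240502 - (3366630 - 9099*I*√17)) = -(1240502 + (-3366630 + 9099*I*√17)) = -(-2126128 + 9099*I*√17) = 2126128 - 9099*I*√17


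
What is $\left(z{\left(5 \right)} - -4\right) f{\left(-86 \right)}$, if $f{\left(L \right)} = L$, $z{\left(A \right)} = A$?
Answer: $-774$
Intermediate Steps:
$\left(z{\left(5 \right)} - -4\right) f{\left(-86 \right)} = \left(5 - -4\right) \left(-86\right) = \left(5 + 4\right) \left(-86\right) = 9 \left(-86\right) = -774$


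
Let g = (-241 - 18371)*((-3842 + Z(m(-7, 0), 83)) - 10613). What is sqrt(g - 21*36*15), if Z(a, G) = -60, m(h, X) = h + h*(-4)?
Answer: 12*sqrt(1875985) ≈ 16436.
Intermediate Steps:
m(h, X) = -3*h (m(h, X) = h - 4*h = -3*h)
g = 270153180 (g = (-241 - 18371)*((-3842 - 60) - 10613) = -18612*(-3902 - 10613) = -18612*(-14515) = 270153180)
sqrt(g - 21*36*15) = sqrt(270153180 - 21*36*15) = sqrt(270153180 - 756*15) = sqrt(270153180 - 11340) = sqrt(270141840) = 12*sqrt(1875985)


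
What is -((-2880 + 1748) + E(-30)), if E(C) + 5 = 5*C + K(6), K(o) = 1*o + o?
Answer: 1275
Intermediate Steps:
K(o) = 2*o (K(o) = o + o = 2*o)
E(C) = 7 + 5*C (E(C) = -5 + (5*C + 2*6) = -5 + (5*C + 12) = -5 + (12 + 5*C) = 7 + 5*C)
-((-2880 + 1748) + E(-30)) = -((-2880 + 1748) + (7 + 5*(-30))) = -(-1132 + (7 - 150)) = -(-1132 - 143) = -1*(-1275) = 1275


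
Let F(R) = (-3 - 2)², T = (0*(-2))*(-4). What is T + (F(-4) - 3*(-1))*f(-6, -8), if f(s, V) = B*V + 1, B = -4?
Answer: 924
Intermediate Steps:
T = 0 (T = 0*(-4) = 0)
F(R) = 25 (F(R) = (-5)² = 25)
f(s, V) = 1 - 4*V (f(s, V) = -4*V + 1 = 1 - 4*V)
T + (F(-4) - 3*(-1))*f(-6, -8) = 0 + (25 - 3*(-1))*(1 - 4*(-8)) = 0 + (25 + 3)*(1 + 32) = 0 + 28*33 = 0 + 924 = 924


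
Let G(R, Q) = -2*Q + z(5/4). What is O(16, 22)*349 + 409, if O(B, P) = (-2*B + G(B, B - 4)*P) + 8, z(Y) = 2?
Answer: -176883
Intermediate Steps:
G(R, Q) = 2 - 2*Q (G(R, Q) = -2*Q + 2 = 2 - 2*Q)
O(B, P) = 8 - 2*B + P*(10 - 2*B) (O(B, P) = (-2*B + (2 - 2*(B - 4))*P) + 8 = (-2*B + (2 - 2*(-4 + B))*P) + 8 = (-2*B + (2 + (8 - 2*B))*P) + 8 = (-2*B + (10 - 2*B)*P) + 8 = (-2*B + P*(10 - 2*B)) + 8 = 8 - 2*B + P*(10 - 2*B))
O(16, 22)*349 + 409 = (8 - 2*16 - 2*22*(-5 + 16))*349 + 409 = (8 - 32 - 2*22*11)*349 + 409 = (8 - 32 - 484)*349 + 409 = -508*349 + 409 = -177292 + 409 = -176883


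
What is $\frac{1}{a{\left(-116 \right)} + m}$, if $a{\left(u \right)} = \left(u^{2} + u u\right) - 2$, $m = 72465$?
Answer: $\frac{1}{99375} \approx 1.0063 \cdot 10^{-5}$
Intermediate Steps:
$a{\left(u \right)} = -2 + 2 u^{2}$ ($a{\left(u \right)} = \left(u^{2} + u^{2}\right) - 2 = 2 u^{2} - 2 = -2 + 2 u^{2}$)
$\frac{1}{a{\left(-116 \right)} + m} = \frac{1}{\left(-2 + 2 \left(-116\right)^{2}\right) + 72465} = \frac{1}{\left(-2 + 2 \cdot 13456\right) + 72465} = \frac{1}{\left(-2 + 26912\right) + 72465} = \frac{1}{26910 + 72465} = \frac{1}{99375}$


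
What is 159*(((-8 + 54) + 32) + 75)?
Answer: 24327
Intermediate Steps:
159*(((-8 + 54) + 32) + 75) = 159*((46 + 32) + 75) = 159*(78 + 75) = 159*153 = 24327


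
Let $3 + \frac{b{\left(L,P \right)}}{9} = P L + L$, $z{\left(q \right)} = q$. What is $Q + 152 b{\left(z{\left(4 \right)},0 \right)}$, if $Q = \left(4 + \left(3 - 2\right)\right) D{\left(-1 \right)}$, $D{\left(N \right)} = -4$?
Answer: $1348$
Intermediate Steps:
$b{\left(L,P \right)} = -27 + 9 L + 9 L P$ ($b{\left(L,P \right)} = -27 + 9 \left(P L + L\right) = -27 + 9 \left(L P + L\right) = -27 + 9 \left(L + L P\right) = -27 + \left(9 L + 9 L P\right) = -27 + 9 L + 9 L P$)
$Q = -20$ ($Q = \left(4 + \left(3 - 2\right)\right) \left(-4\right) = \left(4 + 1\right) \left(-4\right) = 5 \left(-4\right) = -20$)
$Q + 152 b{\left(z{\left(4 \right)},0 \right)} = -20 + 152 \left(-27 + 9 \cdot 4 + 9 \cdot 4 \cdot 0\right) = -20 + 152 \left(-27 + 36 + 0\right) = -20 + 152 \cdot 9 = -20 + 1368 = 1348$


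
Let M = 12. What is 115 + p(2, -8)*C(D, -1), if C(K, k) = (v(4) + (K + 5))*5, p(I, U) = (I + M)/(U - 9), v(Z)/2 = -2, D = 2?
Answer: 1745/17 ≈ 102.65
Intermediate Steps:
v(Z) = -4 (v(Z) = 2*(-2) = -4)
p(I, U) = (12 + I)/(-9 + U) (p(I, U) = (I + 12)/(U - 9) = (12 + I)/(-9 + U))
C(K, k) = 5 + 5*K (C(K, k) = (-4 + (K + 5))*5 = (-4 + (5 + K))*5 = (1 + K)*5 = 5 + 5*K)
115 + p(2, -8)*C(D, -1) = 115 + ((12 + 2)/(-9 - 8))*(5 + 5*2) = 115 + (14/(-17))*(5 + 10) = 115 - 1/17*14*15 = 115 - 14/17*15 = 115 - 210/17 = 1745/17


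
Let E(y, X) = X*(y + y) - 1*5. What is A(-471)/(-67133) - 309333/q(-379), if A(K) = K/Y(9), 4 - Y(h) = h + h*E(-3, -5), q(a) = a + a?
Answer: 1194070917363/2925991805 ≈ 408.09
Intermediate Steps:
E(y, X) = -5 + 2*X*y (E(y, X) = X*(2*y) - 5 = 2*X*y - 5 = -5 + 2*X*y)
q(a) = 2*a
Y(h) = 4 - 26*h (Y(h) = 4 - (h + h*(-5 + 2*(-5)*(-3))) = 4 - (h + h*(-5 + 30)) = 4 - (h + h*25) = 4 - (h + 25*h) = 4 - 26*h)
A(K) = -K/230 (A(K) = K/(4 - 26*9) = K/(4 - 234) = K/(-230) = K*(-1/230) = -K/230)
A(-471)/(-67133) - 309333/q(-379) = -1/230*(-471)/(-67133) - 309333/(2*(-379)) = (471/230)*(-1/67133) - 309333/(-758) = -471/15440590 - 309333*(-1/758) = -471/15440590 + 309333/758 = 1194070917363/2925991805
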